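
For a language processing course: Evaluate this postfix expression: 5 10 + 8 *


Processing tokens left to right:
Push 5, Push 10
Pop 5 and 10, compute 5 + 10 = 15, push 15
Push 8
Pop 15 and 8, compute 15 * 8 = 120, push 120
Stack result: 120

120


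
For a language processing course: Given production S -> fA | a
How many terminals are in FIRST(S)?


Production: S -> fA | a
Examining each alternative for leading terminals:
  S -> fA : first terminal = 'f'
  S -> a : first terminal = 'a'
FIRST(S) = {a, f}
Count: 2

2


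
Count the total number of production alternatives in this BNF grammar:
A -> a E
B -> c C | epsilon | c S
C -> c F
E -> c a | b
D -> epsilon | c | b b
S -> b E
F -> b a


Counting alternatives per rule:
  A: 1 alternative(s)
  B: 3 alternative(s)
  C: 1 alternative(s)
  E: 2 alternative(s)
  D: 3 alternative(s)
  S: 1 alternative(s)
  F: 1 alternative(s)
Sum: 1 + 3 + 1 + 2 + 3 + 1 + 1 = 12

12


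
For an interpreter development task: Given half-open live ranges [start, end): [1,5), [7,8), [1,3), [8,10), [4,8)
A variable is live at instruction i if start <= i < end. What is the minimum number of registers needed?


Live ranges:
  Var0: [1, 5)
  Var1: [7, 8)
  Var2: [1, 3)
  Var3: [8, 10)
  Var4: [4, 8)
Sweep-line events (position, delta, active):
  pos=1 start -> active=1
  pos=1 start -> active=2
  pos=3 end -> active=1
  pos=4 start -> active=2
  pos=5 end -> active=1
  pos=7 start -> active=2
  pos=8 end -> active=1
  pos=8 end -> active=0
  pos=8 start -> active=1
  pos=10 end -> active=0
Maximum simultaneous active: 2
Minimum registers needed: 2

2


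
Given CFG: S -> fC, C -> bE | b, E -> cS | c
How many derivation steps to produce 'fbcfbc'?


Grammar: S -> fC, C -> bE | b, E -> cS | c
Deriving 'fbcfbc':
Step 1: S -> fC => fC
Step 2: C -> bE => fbE
Step 3: E -> cS => fbcS
Step 4: S -> fC => fbcfC
Step 5: C -> bE => fbcfbE
Step 6: E -> c => fbcfbc
Total derivation steps: 6

6


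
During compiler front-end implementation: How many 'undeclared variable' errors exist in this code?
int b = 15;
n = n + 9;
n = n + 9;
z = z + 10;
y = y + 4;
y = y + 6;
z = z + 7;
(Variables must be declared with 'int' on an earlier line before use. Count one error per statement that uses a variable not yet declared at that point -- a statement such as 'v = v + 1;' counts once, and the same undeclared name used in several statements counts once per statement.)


Scanning code line by line:
  Line 1: declare 'b' -> declared = ['b']
  Line 2: use 'n' -> ERROR (undeclared)
  Line 3: use 'n' -> ERROR (undeclared)
  Line 4: use 'z' -> ERROR (undeclared)
  Line 5: use 'y' -> ERROR (undeclared)
  Line 6: use 'y' -> ERROR (undeclared)
  Line 7: use 'z' -> ERROR (undeclared)
Total undeclared variable errors: 6

6


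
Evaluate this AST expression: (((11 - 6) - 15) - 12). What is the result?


Expression: (((11 - 6) - 15) - 12)
Evaluating step by step:
  11 - 6 = 5
  5 - 15 = -10
  -10 - 12 = -22
Result: -22

-22


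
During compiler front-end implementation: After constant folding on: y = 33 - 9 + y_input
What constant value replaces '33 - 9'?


Identifying constant sub-expression:
  Original: y = 33 - 9 + y_input
  33 and 9 are both compile-time constants
  Evaluating: 33 - 9 = 24
  After folding: y = 24 + y_input

24


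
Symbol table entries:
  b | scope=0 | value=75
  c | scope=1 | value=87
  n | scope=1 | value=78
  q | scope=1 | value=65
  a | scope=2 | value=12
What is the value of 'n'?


Searching symbol table for 'n':
  b | scope=0 | value=75
  c | scope=1 | value=87
  n | scope=1 | value=78 <- MATCH
  q | scope=1 | value=65
  a | scope=2 | value=12
Found 'n' at scope 1 with value 78

78


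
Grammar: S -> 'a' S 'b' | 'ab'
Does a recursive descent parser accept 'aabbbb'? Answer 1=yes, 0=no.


Grammar accepts strings of the form a^n b^n (n >= 1)
Word: 'aabbbb'
Counting: 2 a's and 4 b's
Check: 2 == 4? No
Mismatch: a-count != b-count
Rejected

0


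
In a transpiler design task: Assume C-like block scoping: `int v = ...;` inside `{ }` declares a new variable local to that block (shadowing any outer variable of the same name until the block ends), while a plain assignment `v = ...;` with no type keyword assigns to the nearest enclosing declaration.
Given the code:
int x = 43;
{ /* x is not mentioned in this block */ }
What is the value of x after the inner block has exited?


Analyzing scoping rules:
Outer scope: declares x = 43
Inner block: x is neither redeclared nor assigned -> unchanged
After the block -> 43
Result: 43

43


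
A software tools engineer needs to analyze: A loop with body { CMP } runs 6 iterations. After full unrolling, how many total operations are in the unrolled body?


Loop body operations: CMP (1 op per iteration)
Unrolling 6 iterations:
  Iteration 1: CMP (1 ops)
  Iteration 2: CMP (1 ops)
  Iteration 3: CMP (1 ops)
  Iteration 4: CMP (1 ops)
  Iteration 5: CMP (1 ops)
  Iteration 6: CMP (1 ops)
Total: 6 iterations * 1 ops/iter = 6 operations

6


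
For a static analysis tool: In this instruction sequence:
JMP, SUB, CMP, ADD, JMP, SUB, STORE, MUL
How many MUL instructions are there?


Scanning instruction sequence for MUL:
  Position 1: JMP
  Position 2: SUB
  Position 3: CMP
  Position 4: ADD
  Position 5: JMP
  Position 6: SUB
  Position 7: STORE
  Position 8: MUL <- MATCH
Matches at positions: [8]
Total MUL count: 1

1


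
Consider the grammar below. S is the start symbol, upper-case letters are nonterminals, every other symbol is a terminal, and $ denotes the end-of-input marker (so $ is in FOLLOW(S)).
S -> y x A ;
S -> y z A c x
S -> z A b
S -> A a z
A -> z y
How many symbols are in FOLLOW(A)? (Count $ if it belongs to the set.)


S is the start symbol and does not occur in any rule body, so FOLLOW(S) = {$}.
Examining every occurrence of A in a rule body:
  S -> y x A ; : A is followed by terminal ';' -> add ';'
  S -> y z A c x : A is followed by terminal 'c' -> add 'c'
  S -> z A b : A is followed by terminal 'b' -> add 'b'
  S -> A a z : A is followed by terminal 'a' -> add 'a'
  A -> z y : A does not occur in the body -> contributes nothing
FOLLOW(A) = {;, a, b, c}
Count: 4

4


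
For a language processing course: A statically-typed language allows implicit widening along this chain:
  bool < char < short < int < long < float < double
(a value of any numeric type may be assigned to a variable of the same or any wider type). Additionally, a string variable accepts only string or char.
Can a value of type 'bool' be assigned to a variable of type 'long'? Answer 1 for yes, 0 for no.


Target variable type: long
Source value type: bool
Numeric ranks: bool=0, long=4
Widening allowed iff rank(source) <= rank(target): 0 <= 4? Yes
Result: 1

1


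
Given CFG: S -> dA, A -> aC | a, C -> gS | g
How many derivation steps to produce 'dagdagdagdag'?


Grammar: S -> dA, A -> aC | a, C -> gS | g
Deriving 'dagdagdagdag':
Step 1: S -> dA => dA
Step 2: A -> aC => daC
Step 3: C -> gS => dagS
Step 4: S -> dA => dagdA
Step 5: A -> aC => dagdaC
Step 6: C -> gS => dagdagS
Step 7: S -> dA => dagdagdA
Step 8: A -> aC => dagdagdaC
Step 9: C -> gS => dagdagdagS
Step 10: S -> dA => dagdagdagdA
Step 11: A -> aC => dagdagdagdaC
Step 12: C -> g => dagdagdagdag
Total derivation steps: 12

12


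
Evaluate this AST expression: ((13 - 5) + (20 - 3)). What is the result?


Expression: ((13 - 5) + (20 - 3))
Evaluating step by step:
  13 - 5 = 8
  20 - 3 = 17
  8 + 17 = 25
Result: 25

25


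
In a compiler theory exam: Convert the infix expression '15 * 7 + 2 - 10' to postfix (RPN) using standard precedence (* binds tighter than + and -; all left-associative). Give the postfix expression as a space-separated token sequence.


Applying the shunting-yard algorithm:
  Operand 15 -> output
  Push '*' onto operator stack -> op-stack: [*]
  Operand 7 -> output
  See '+' (prec 1); top '*' (prec 2) >= it -> pop '*' to output
  Push '+' onto operator stack -> op-stack: [+]
  Operand 2 -> output
  See '-' (prec 1); top '+' (prec 1) >= it -> pop '+' to output
  Push '-' onto operator stack -> op-stack: [-]
  Operand 10 -> output
  End of input: pop '-' to output
Postfix result: 15 7 * 2 + 10 -

15 7 * 2 + 10 -


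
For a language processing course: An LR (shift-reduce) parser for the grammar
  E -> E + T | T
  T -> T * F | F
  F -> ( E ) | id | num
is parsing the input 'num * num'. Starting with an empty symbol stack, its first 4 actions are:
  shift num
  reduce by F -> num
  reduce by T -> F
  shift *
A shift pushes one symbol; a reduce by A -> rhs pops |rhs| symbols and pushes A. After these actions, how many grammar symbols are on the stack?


Tracking the symbol stack through each action:
  Action 1: shift 'num' : push -> stack = [num] (size 1)
  Action 2: reduce by F -> num : pop 1, push F -> stack = [F] (size 1)
  Action 3: reduce by T -> F : pop 1, push T -> stack = [T] (size 1)
  Action 4: shift '*' : push -> stack = [T, *] (size 2)
Final stack size: 2

2


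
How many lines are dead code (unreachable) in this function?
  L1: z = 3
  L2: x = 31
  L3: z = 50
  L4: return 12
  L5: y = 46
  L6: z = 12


Analyzing control flow:
  L1: reachable (before return)
  L2: reachable (before return)
  L3: reachable (before return)
  L4: reachable (return statement)
  L5: DEAD (after return at L4)
  L6: DEAD (after return at L4)
Return at L4, total lines = 6
Dead lines: L5 through L6
Count: 2

2


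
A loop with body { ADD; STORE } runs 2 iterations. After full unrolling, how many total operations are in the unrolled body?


Loop body operations: ADD, STORE (2 ops per iteration)
Unrolling 2 iterations:
  Iteration 1: ADD, STORE (2 ops)
  Iteration 2: ADD, STORE (2 ops)
Total: 2 iterations * 2 ops/iter = 4 operations

4


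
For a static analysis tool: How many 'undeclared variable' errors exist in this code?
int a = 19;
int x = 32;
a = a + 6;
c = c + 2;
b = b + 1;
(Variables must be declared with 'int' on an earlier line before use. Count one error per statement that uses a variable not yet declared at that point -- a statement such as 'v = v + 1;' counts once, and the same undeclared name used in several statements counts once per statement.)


Scanning code line by line:
  Line 1: declare 'a' -> declared = ['a']
  Line 2: declare 'x' -> declared = ['a', 'x']
  Line 3: use 'a' -> OK (declared)
  Line 4: use 'c' -> ERROR (undeclared)
  Line 5: use 'b' -> ERROR (undeclared)
Total undeclared variable errors: 2

2


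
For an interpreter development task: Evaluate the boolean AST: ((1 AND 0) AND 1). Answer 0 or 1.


Step 1: Evaluate inner node
  1 AND 0 = 0
Step 2: Evaluate root node
  0 AND 1 = 0

0


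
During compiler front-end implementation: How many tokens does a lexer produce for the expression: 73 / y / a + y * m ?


Scanning '73 / y / a + y * m'
Token 1: '73' -> integer_literal
Token 2: '/' -> operator
Token 3: 'y' -> identifier
Token 4: '/' -> operator
Token 5: 'a' -> identifier
Token 6: '+' -> operator
Token 7: 'y' -> identifier
Token 8: '*' -> operator
Token 9: 'm' -> identifier
Total tokens: 9

9


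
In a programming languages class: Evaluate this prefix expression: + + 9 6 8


Parsing prefix expression: + + 9 6 8
Step 1: Innermost operation '+ 9 6'
  9 + 6 = 15
Step 2: Outer operation '+ [15] 8'
  15 + 8 = 23

23


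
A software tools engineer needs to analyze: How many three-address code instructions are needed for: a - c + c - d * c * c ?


Expression: a - c + c - d * c * c
Generating three-address code (respecting * over +/- precedence):
  Instruction 1: t1 = d * c
  Instruction 2: t2 = t1 * c
  Instruction 3: t3 = a - c
  Instruction 4: t4 = t3 + c
  Instruction 5: t5 = t4 - t2
Total instructions: 5

5


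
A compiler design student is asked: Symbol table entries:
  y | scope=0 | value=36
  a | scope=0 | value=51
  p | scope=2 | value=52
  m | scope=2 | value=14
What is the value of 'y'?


Searching symbol table for 'y':
  y | scope=0 | value=36 <- MATCH
  a | scope=0 | value=51
  p | scope=2 | value=52
  m | scope=2 | value=14
Found 'y' at scope 0 with value 36

36


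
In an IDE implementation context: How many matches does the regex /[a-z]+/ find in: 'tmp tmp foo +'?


Pattern: /[a-z]+/ (identifiers)
Input: 'tmp tmp foo +'
Scanning for matches:
  Match 1: 'tmp'
  Match 2: 'tmp'
  Match 3: 'foo'
Total matches: 3

3


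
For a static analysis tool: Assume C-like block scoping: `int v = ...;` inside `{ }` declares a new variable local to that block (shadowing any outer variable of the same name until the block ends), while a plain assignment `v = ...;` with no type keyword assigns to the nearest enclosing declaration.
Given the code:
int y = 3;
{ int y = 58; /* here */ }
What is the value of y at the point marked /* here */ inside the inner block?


Analyzing scoping rules:
Outer scope: declares y = 3
Inner block: 'int y = 58;' declares a NEW y that shadows the outer one
Inside the block the inner declaration is in scope -> 58
Result: 58

58


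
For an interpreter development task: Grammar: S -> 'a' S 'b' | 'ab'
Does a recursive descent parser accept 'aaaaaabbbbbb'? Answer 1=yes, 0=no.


Grammar accepts strings of the form a^n b^n (n >= 1)
Word: 'aaaaaabbbbbb'
Counting: 6 a's and 6 b's
Check: 6 == 6? Yes
Derivation (S -> aSb applied 5 time(s), then S -> ab): S => aSb => aaSbb => aaaSbbb => aaaaSbbbb => aaaaaSbbbbb => aaaaaabbbbbb
Accepted

1


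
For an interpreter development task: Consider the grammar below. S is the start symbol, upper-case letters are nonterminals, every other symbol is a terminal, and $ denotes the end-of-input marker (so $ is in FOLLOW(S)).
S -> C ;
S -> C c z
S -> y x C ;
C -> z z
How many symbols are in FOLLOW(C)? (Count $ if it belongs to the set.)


S is the start symbol and does not occur in any rule body, so FOLLOW(S) = {$}.
Examining every occurrence of C in a rule body:
  S -> C ; : C is followed by terminal ';' -> add ';'
  S -> C c z : C is followed by terminal 'c' -> add 'c'
  S -> y x C ; : C is followed by terminal ';' -> add ';' (already in the set)
  C -> z z : C does not occur in the body -> contributes nothing
FOLLOW(C) = {;, c}
Count: 2

2


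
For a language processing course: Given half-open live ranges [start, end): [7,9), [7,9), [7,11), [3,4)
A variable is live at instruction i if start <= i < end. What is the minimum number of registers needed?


Live ranges:
  Var0: [7, 9)
  Var1: [7, 9)
  Var2: [7, 11)
  Var3: [3, 4)
Sweep-line events (position, delta, active):
  pos=3 start -> active=1
  pos=4 end -> active=0
  pos=7 start -> active=1
  pos=7 start -> active=2
  pos=7 start -> active=3
  pos=9 end -> active=2
  pos=9 end -> active=1
  pos=11 end -> active=0
Maximum simultaneous active: 3
Minimum registers needed: 3

3


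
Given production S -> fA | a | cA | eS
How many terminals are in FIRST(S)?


Production: S -> fA | a | cA | eS
Examining each alternative for leading terminals:
  S -> fA : first terminal = 'f'
  S -> a : first terminal = 'a'
  S -> cA : first terminal = 'c'
  S -> eS : first terminal = 'e'
FIRST(S) = {a, c, e, f}
Count: 4

4


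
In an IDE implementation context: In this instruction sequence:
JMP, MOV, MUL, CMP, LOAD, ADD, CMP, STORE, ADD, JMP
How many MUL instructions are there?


Scanning instruction sequence for MUL:
  Position 1: JMP
  Position 2: MOV
  Position 3: MUL <- MATCH
  Position 4: CMP
  Position 5: LOAD
  Position 6: ADD
  Position 7: CMP
  Position 8: STORE
  Position 9: ADD
  Position 10: JMP
Matches at positions: [3]
Total MUL count: 1

1


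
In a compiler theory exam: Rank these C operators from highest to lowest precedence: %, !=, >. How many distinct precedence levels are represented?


Looking up precedence for each operator:
  % -> precedence 6
  != -> precedence 3
  > -> precedence 4
Sorted highest to lowest: %, >, !=
Distinct precedence values: [6, 4, 3]
Number of distinct levels: 3

3


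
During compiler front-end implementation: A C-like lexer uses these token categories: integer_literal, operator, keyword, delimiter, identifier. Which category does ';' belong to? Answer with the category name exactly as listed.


Token: ';'
Checking categories:
  identifier: no
  integer_literal: no
  operator: no
  keyword: no
  delimiter: YES
Category: delimiter

delimiter


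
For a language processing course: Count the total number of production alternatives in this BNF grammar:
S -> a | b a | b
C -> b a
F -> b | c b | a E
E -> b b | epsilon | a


Counting alternatives per rule:
  S: 3 alternative(s)
  C: 1 alternative(s)
  F: 3 alternative(s)
  E: 3 alternative(s)
Sum: 3 + 1 + 3 + 3 = 10

10


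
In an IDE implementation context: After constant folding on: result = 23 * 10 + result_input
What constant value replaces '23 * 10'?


Identifying constant sub-expression:
  Original: result = 23 * 10 + result_input
  23 and 10 are both compile-time constants
  Evaluating: 23 * 10 = 230
  After folding: result = 230 + result_input

230


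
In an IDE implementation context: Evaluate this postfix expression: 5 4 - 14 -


Processing tokens left to right:
Push 5, Push 4
Pop 5 and 4, compute 5 - 4 = 1, push 1
Push 14
Pop 1 and 14, compute 1 - 14 = -13, push -13
Stack result: -13

-13


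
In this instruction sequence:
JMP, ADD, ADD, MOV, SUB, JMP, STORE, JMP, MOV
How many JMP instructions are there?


Scanning instruction sequence for JMP:
  Position 1: JMP <- MATCH
  Position 2: ADD
  Position 3: ADD
  Position 4: MOV
  Position 5: SUB
  Position 6: JMP <- MATCH
  Position 7: STORE
  Position 8: JMP <- MATCH
  Position 9: MOV
Matches at positions: [1, 6, 8]
Total JMP count: 3

3


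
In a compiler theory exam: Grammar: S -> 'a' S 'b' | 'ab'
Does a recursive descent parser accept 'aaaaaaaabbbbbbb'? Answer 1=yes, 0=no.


Grammar accepts strings of the form a^n b^n (n >= 1)
Word: 'aaaaaaaabbbbbbb'
Counting: 8 a's and 7 b's
Check: 8 == 7? No
Mismatch: a-count != b-count
Rejected

0


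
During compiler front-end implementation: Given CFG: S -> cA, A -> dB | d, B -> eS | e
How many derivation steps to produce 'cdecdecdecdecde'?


Grammar: S -> cA, A -> dB | d, B -> eS | e
Deriving 'cdecdecdecdecde':
Step 1: S -> cA => cA
Step 2: A -> dB => cdB
Step 3: B -> eS => cdeS
Step 4: S -> cA => cdecA
Step 5: A -> dB => cdecdB
Step 6: B -> eS => cdecdeS
Step 7: S -> cA => cdecdecA
Step 8: A -> dB => cdecdecdB
Step 9: B -> eS => cdecdecdeS
Step 10: S -> cA => cdecdecdecA
Step 11: A -> dB => cdecdecdecdB
Step 12: B -> eS => cdecdecdecdeS
Step 13: S -> cA => cdecdecdecdecA
Step 14: A -> dB => cdecdecdecdecdB
Step 15: B -> e => cdecdecdecdecde
Total derivation steps: 15

15


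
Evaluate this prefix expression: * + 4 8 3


Parsing prefix expression: * + 4 8 3
Step 1: Innermost operation '+ 4 8'
  4 + 8 = 12
Step 2: Outer operation '* [12] 3'
  12 * 3 = 36

36


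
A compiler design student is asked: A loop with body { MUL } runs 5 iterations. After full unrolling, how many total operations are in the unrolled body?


Loop body operations: MUL (1 op per iteration)
Unrolling 5 iterations:
  Iteration 1: MUL (1 ops)
  Iteration 2: MUL (1 ops)
  Iteration 3: MUL (1 ops)
  Iteration 4: MUL (1 ops)
  Iteration 5: MUL (1 ops)
Total: 5 iterations * 1 ops/iter = 5 operations

5


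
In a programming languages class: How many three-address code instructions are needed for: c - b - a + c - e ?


Expression: c - b - a + c - e
Generating three-address code (respecting * over +/- precedence):
  Instruction 1: t1 = c - b
  Instruction 2: t2 = t1 - a
  Instruction 3: t3 = t2 + c
  Instruction 4: t4 = t3 - e
Total instructions: 4

4


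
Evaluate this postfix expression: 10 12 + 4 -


Processing tokens left to right:
Push 10, Push 12
Pop 10 and 12, compute 10 + 12 = 22, push 22
Push 4
Pop 22 and 4, compute 22 - 4 = 18, push 18
Stack result: 18

18


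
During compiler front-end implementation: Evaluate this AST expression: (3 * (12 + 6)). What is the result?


Expression: (3 * (12 + 6))
Evaluating step by step:
  12 + 6 = 18
  3 * 18 = 54
Result: 54

54


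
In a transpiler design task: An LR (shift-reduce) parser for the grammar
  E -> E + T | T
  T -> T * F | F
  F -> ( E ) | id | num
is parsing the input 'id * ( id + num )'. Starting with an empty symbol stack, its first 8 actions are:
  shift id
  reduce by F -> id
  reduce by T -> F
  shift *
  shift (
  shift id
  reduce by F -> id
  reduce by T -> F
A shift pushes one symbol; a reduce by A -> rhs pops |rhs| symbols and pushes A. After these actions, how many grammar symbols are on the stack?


Tracking the symbol stack through each action:
  Action 1: shift 'id' : push -> stack = [id] (size 1)
  Action 2: reduce by F -> id : pop 1, push F -> stack = [F] (size 1)
  Action 3: reduce by T -> F : pop 1, push T -> stack = [T] (size 1)
  Action 4: shift '*' : push -> stack = [T, *] (size 2)
  Action 5: shift '(' : push -> stack = [T, *, (] (size 3)
  Action 6: shift 'id' : push -> stack = [T, *, (, id] (size 4)
  Action 7: reduce by F -> id : pop 1, push F -> stack = [T, *, (, F] (size 4)
  Action 8: reduce by T -> F : pop 1, push T -> stack = [T, *, (, T] (size 4)
Final stack size: 4

4


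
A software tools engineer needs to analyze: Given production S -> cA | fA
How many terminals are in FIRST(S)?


Production: S -> cA | fA
Examining each alternative for leading terminals:
  S -> cA : first terminal = 'c'
  S -> fA : first terminal = 'f'
FIRST(S) = {c, f}
Count: 2

2


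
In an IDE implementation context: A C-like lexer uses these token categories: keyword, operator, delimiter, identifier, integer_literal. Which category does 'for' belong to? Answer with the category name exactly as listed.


Token: 'for'
Checking categories:
  identifier: no
  integer_literal: no
  operator: no
  keyword: YES
  delimiter: no
Category: keyword

keyword


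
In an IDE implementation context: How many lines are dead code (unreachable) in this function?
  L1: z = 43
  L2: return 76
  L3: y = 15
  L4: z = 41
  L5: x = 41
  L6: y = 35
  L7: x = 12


Analyzing control flow:
  L1: reachable (before return)
  L2: reachable (return statement)
  L3: DEAD (after return at L2)
  L4: DEAD (after return at L2)
  L5: DEAD (after return at L2)
  L6: DEAD (after return at L2)
  L7: DEAD (after return at L2)
Return at L2, total lines = 7
Dead lines: L3 through L7
Count: 5

5


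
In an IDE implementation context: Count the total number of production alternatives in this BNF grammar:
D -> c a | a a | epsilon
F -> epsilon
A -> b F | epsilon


Counting alternatives per rule:
  D: 3 alternative(s)
  F: 1 alternative(s)
  A: 2 alternative(s)
Sum: 3 + 1 + 2 = 6

6


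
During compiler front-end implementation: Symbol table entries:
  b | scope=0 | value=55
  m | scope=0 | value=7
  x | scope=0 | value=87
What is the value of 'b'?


Searching symbol table for 'b':
  b | scope=0 | value=55 <- MATCH
  m | scope=0 | value=7
  x | scope=0 | value=87
Found 'b' at scope 0 with value 55

55


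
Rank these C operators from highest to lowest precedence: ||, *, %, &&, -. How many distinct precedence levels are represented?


Looking up precedence for each operator:
  || -> precedence 1
  * -> precedence 6
  % -> precedence 6
  && -> precedence 2
  - -> precedence 5
Sorted highest to lowest: *, %, -, &&, ||
Distinct precedence values: [6, 5, 2, 1]
Number of distinct levels: 4

4


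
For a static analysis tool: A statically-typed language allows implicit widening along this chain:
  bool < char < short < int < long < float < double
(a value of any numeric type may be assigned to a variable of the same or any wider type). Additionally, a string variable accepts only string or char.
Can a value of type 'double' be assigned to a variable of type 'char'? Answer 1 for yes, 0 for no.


Target variable type: char
Source value type: double
Numeric ranks: double=6, char=1
Widening allowed iff rank(source) <= rank(target): 6 <= 1? No
Result: 0

0


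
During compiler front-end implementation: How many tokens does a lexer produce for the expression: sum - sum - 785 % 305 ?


Scanning 'sum - sum - 785 % 305'
Token 1: 'sum' -> identifier
Token 2: '-' -> operator
Token 3: 'sum' -> identifier
Token 4: '-' -> operator
Token 5: '785' -> integer_literal
Token 6: '%' -> operator
Token 7: '305' -> integer_literal
Total tokens: 7

7


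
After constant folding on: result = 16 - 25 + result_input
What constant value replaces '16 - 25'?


Identifying constant sub-expression:
  Original: result = 16 - 25 + result_input
  16 and 25 are both compile-time constants
  Evaluating: 16 - 25 = -9
  After folding: result = -9 + result_input

-9


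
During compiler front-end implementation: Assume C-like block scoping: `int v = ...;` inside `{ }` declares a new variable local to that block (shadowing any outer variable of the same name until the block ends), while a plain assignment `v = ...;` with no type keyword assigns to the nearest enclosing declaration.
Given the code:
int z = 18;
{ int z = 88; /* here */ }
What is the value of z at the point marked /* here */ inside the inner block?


Analyzing scoping rules:
Outer scope: declares z = 18
Inner block: 'int z = 88;' declares a NEW z that shadows the outer one
Inside the block the inner declaration is in scope -> 88
Result: 88

88


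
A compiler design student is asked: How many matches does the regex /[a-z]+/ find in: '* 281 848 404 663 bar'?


Pattern: /[a-z]+/ (identifiers)
Input: '* 281 848 404 663 bar'
Scanning for matches:
  Match 1: 'bar'
Total matches: 1

1


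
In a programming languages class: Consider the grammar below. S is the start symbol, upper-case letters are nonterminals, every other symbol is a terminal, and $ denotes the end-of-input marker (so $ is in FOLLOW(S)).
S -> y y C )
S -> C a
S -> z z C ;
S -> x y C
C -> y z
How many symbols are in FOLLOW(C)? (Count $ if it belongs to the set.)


S is the start symbol and does not occur in any rule body, so FOLLOW(S) = {$}.
Examining every occurrence of C in a rule body:
  S -> y y C ) : C is followed by terminal ')' -> add ')'
  S -> C a : C is followed by terminal 'a' -> add 'a'
  S -> z z C ; : C is followed by terminal ';' -> add ';'
  S -> x y C : C is at the right end -> add FOLLOW(S) = {$}
  C -> y z : C does not occur in the body -> contributes nothing
FOLLOW(C) = {), ;, a, $}
Count: 4

4


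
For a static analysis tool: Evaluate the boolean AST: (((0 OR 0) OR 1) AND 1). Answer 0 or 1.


Step 1: Evaluate inner node
  0 OR 0 = 0
Step 2: Evaluate next node
  0 OR 1 = 1
Step 3: Evaluate root node
  1 AND 1 = 1

1


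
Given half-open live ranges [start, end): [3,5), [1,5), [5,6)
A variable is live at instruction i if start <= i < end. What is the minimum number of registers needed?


Live ranges:
  Var0: [3, 5)
  Var1: [1, 5)
  Var2: [5, 6)
Sweep-line events (position, delta, active):
  pos=1 start -> active=1
  pos=3 start -> active=2
  pos=5 end -> active=1
  pos=5 end -> active=0
  pos=5 start -> active=1
  pos=6 end -> active=0
Maximum simultaneous active: 2
Minimum registers needed: 2

2


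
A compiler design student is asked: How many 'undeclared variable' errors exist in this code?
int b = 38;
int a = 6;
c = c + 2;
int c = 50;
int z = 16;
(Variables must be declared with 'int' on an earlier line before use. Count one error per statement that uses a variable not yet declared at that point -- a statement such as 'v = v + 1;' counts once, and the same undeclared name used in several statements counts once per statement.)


Scanning code line by line:
  Line 1: declare 'b' -> declared = ['b']
  Line 2: declare 'a' -> declared = ['a', 'b']
  Line 3: use 'c' -> ERROR (undeclared)
  Line 4: declare 'c' -> declared = ['a', 'b', 'c']
  Line 5: declare 'z' -> declared = ['a', 'b', 'c', 'z']
Total undeclared variable errors: 1

1


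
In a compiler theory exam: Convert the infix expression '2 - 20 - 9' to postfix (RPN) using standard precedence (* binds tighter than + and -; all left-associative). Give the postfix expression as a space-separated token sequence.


Applying the shunting-yard algorithm:
  Operand 2 -> output
  Push '-' onto operator stack -> op-stack: [-]
  Operand 20 -> output
  See '-' (prec 1); top '-' (prec 1) >= it -> pop '-' to output
  Push '-' onto operator stack -> op-stack: [-]
  Operand 9 -> output
  End of input: pop '-' to output
Postfix result: 2 20 - 9 -

2 20 - 9 -


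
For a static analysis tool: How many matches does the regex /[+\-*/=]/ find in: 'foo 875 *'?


Pattern: /[+\-*/=]/ (operators)
Input: 'foo 875 *'
Scanning for matches:
  Match 1: '*'
Total matches: 1

1


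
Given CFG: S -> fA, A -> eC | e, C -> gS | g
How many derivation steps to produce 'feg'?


Grammar: S -> fA, A -> eC | e, C -> gS | g
Deriving 'feg':
Step 1: S -> fA => fA
Step 2: A -> eC => feC
Step 3: C -> g => feg
Total derivation steps: 3

3


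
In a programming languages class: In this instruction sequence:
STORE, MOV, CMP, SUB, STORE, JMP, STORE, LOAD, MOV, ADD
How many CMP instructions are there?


Scanning instruction sequence for CMP:
  Position 1: STORE
  Position 2: MOV
  Position 3: CMP <- MATCH
  Position 4: SUB
  Position 5: STORE
  Position 6: JMP
  Position 7: STORE
  Position 8: LOAD
  Position 9: MOV
  Position 10: ADD
Matches at positions: [3]
Total CMP count: 1

1


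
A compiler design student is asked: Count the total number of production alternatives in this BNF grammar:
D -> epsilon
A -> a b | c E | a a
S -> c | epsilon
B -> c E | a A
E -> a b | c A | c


Counting alternatives per rule:
  D: 1 alternative(s)
  A: 3 alternative(s)
  S: 2 alternative(s)
  B: 2 alternative(s)
  E: 3 alternative(s)
Sum: 1 + 3 + 2 + 2 + 3 = 11

11


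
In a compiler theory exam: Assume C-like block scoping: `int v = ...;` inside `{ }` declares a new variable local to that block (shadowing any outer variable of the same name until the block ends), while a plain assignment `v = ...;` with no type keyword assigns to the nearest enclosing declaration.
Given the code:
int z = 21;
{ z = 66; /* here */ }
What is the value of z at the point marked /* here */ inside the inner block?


Analyzing scoping rules:
Outer scope: declares z = 21
Inner block: 'z = 66;' has no type keyword, so it is an assignment to the outer z (no shadowing)
Inside the block, after the assignment -> 66
Result: 66

66


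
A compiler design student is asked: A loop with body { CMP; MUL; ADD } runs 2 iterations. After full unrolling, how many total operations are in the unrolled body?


Loop body operations: CMP, MUL, ADD (3 ops per iteration)
Unrolling 2 iterations:
  Iteration 1: CMP, MUL, ADD (3 ops)
  Iteration 2: CMP, MUL, ADD (3 ops)
Total: 2 iterations * 3 ops/iter = 6 operations

6


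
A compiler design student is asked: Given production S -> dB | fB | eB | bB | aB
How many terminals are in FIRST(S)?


Production: S -> dB | fB | eB | bB | aB
Examining each alternative for leading terminals:
  S -> dB : first terminal = 'd'
  S -> fB : first terminal = 'f'
  S -> eB : first terminal = 'e'
  S -> bB : first terminal = 'b'
  S -> aB : first terminal = 'a'
FIRST(S) = {a, b, d, e, f}
Count: 5

5


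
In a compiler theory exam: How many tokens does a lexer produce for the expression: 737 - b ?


Scanning '737 - b'
Token 1: '737' -> integer_literal
Token 2: '-' -> operator
Token 3: 'b' -> identifier
Total tokens: 3

3


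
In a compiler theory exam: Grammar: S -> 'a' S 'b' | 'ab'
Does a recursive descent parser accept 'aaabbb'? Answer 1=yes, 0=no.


Grammar accepts strings of the form a^n b^n (n >= 1)
Word: 'aaabbb'
Counting: 3 a's and 3 b's
Check: 3 == 3? Yes
Derivation (S -> aSb applied 2 time(s), then S -> ab): S => aSb => aaSbb => aaabbb
Accepted

1


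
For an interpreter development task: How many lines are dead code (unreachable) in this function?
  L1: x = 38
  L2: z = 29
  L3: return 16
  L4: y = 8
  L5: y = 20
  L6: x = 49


Analyzing control flow:
  L1: reachable (before return)
  L2: reachable (before return)
  L3: reachable (return statement)
  L4: DEAD (after return at L3)
  L5: DEAD (after return at L3)
  L6: DEAD (after return at L3)
Return at L3, total lines = 6
Dead lines: L4 through L6
Count: 3

3


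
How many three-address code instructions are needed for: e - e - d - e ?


Expression: e - e - d - e
Generating three-address code (respecting * over +/- precedence):
  Instruction 1: t1 = e - e
  Instruction 2: t2 = t1 - d
  Instruction 3: t3 = t2 - e
Total instructions: 3

3


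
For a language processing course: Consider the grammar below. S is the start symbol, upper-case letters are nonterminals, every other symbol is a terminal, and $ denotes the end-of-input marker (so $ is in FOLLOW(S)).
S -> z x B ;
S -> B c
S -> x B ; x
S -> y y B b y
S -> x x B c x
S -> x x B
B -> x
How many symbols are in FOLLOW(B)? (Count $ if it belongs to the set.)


S is the start symbol and does not occur in any rule body, so FOLLOW(S) = {$}.
Examining every occurrence of B in a rule body:
  S -> z x B ; : B is followed by terminal ';' -> add ';'
  S -> B c : B is followed by terminal 'c' -> add 'c'
  S -> x B ; x : B is followed by terminal ';' -> add ';' (already in the set)
  S -> y y B b y : B is followed by terminal 'b' -> add 'b'
  S -> x x B c x : B is followed by terminal 'c' -> add 'c' (already in the set)
  S -> x x B : B is at the right end -> add FOLLOW(S) = {$}
  B -> x : B does not occur in the body -> contributes nothing
FOLLOW(B) = {;, b, c, $}
Count: 4

4


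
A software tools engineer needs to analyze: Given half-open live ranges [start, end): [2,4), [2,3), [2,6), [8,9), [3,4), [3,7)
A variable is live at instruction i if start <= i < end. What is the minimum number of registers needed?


Live ranges:
  Var0: [2, 4)
  Var1: [2, 3)
  Var2: [2, 6)
  Var3: [8, 9)
  Var4: [3, 4)
  Var5: [3, 7)
Sweep-line events (position, delta, active):
  pos=2 start -> active=1
  pos=2 start -> active=2
  pos=2 start -> active=3
  pos=3 end -> active=2
  pos=3 start -> active=3
  pos=3 start -> active=4
  pos=4 end -> active=3
  pos=4 end -> active=2
  pos=6 end -> active=1
  pos=7 end -> active=0
  pos=8 start -> active=1
  pos=9 end -> active=0
Maximum simultaneous active: 4
Minimum registers needed: 4

4


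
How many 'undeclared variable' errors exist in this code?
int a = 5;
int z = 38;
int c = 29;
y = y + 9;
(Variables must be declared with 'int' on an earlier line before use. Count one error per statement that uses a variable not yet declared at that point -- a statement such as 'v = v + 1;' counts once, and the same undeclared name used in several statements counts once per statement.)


Scanning code line by line:
  Line 1: declare 'a' -> declared = ['a']
  Line 2: declare 'z' -> declared = ['a', 'z']
  Line 3: declare 'c' -> declared = ['a', 'c', 'z']
  Line 4: use 'y' -> ERROR (undeclared)
Total undeclared variable errors: 1

1


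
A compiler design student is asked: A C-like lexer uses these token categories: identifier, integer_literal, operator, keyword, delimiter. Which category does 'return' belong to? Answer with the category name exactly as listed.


Token: 'return'
Checking categories:
  identifier: no
  integer_literal: no
  operator: no
  keyword: YES
  delimiter: no
Category: keyword

keyword


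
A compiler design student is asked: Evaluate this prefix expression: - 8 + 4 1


Parsing prefix expression: - 8 + 4 1
Step 1: Innermost operation '+ 4 1'
  4 + 1 = 5
Step 2: Outer operation '- 8 [5]'
  8 - 5 = 3

3


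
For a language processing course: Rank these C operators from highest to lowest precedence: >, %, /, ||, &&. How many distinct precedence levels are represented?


Looking up precedence for each operator:
  > -> precedence 4
  % -> precedence 6
  / -> precedence 6
  || -> precedence 1
  && -> precedence 2
Sorted highest to lowest: %, /, >, &&, ||
Distinct precedence values: [6, 4, 2, 1]
Number of distinct levels: 4

4


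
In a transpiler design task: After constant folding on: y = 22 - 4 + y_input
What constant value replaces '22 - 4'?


Identifying constant sub-expression:
  Original: y = 22 - 4 + y_input
  22 and 4 are both compile-time constants
  Evaluating: 22 - 4 = 18
  After folding: y = 18 + y_input

18


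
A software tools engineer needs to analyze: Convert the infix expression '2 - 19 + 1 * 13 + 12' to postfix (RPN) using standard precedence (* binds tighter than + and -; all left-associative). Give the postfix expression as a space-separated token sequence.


Applying the shunting-yard algorithm:
  Operand 2 -> output
  Push '-' onto operator stack -> op-stack: [-]
  Operand 19 -> output
  See '+' (prec 1); top '-' (prec 1) >= it -> pop '-' to output
  Push '+' onto operator stack -> op-stack: [+]
  Operand 1 -> output
  Push '*' onto operator stack -> op-stack: [+, *]
  Operand 13 -> output
  See '+' (prec 1); top '*' (prec 2) >= it -> pop '*' to output
  See '+' (prec 1); top '+' (prec 1) >= it -> pop '+' to output
  Push '+' onto operator stack -> op-stack: [+]
  Operand 12 -> output
  End of input: pop '+' to output
Postfix result: 2 19 - 1 13 * + 12 +

2 19 - 1 13 * + 12 +


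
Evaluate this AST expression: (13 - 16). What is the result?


Expression: (13 - 16)
Evaluating step by step:
  13 - 16 = -3
Result: -3

-3


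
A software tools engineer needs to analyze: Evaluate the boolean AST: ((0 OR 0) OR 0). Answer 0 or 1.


Step 1: Evaluate inner node
  0 OR 0 = 0
Step 2: Evaluate root node
  0 OR 0 = 0

0


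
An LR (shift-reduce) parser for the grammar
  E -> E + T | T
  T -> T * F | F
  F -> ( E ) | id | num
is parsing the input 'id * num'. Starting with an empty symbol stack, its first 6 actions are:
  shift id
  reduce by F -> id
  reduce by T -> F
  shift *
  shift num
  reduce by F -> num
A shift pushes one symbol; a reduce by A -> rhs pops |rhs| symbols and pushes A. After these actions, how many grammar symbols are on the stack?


Tracking the symbol stack through each action:
  Action 1: shift 'id' : push -> stack = [id] (size 1)
  Action 2: reduce by F -> id : pop 1, push F -> stack = [F] (size 1)
  Action 3: reduce by T -> F : pop 1, push T -> stack = [T] (size 1)
  Action 4: shift '*' : push -> stack = [T, *] (size 2)
  Action 5: shift 'num' : push -> stack = [T, *, num] (size 3)
  Action 6: reduce by F -> num : pop 1, push F -> stack = [T, *, F] (size 3)
Final stack size: 3

3


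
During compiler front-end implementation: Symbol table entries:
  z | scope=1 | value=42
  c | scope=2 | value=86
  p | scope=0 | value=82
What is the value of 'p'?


Searching symbol table for 'p':
  z | scope=1 | value=42
  c | scope=2 | value=86
  p | scope=0 | value=82 <- MATCH
Found 'p' at scope 0 with value 82

82


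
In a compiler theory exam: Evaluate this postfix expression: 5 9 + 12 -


Processing tokens left to right:
Push 5, Push 9
Pop 5 and 9, compute 5 + 9 = 14, push 14
Push 12
Pop 14 and 12, compute 14 - 12 = 2, push 2
Stack result: 2

2


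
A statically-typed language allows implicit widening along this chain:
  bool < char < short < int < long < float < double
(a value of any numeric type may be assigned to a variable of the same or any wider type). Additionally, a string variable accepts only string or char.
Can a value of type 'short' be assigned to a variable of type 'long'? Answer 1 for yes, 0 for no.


Target variable type: long
Source value type: short
Numeric ranks: short=2, long=4
Widening allowed iff rank(source) <= rank(target): 2 <= 4? Yes
Result: 1

1


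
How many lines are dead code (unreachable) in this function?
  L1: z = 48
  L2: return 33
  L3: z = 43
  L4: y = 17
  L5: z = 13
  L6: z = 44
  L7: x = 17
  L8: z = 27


Analyzing control flow:
  L1: reachable (before return)
  L2: reachable (return statement)
  L3: DEAD (after return at L2)
  L4: DEAD (after return at L2)
  L5: DEAD (after return at L2)
  L6: DEAD (after return at L2)
  L7: DEAD (after return at L2)
  L8: DEAD (after return at L2)
Return at L2, total lines = 8
Dead lines: L3 through L8
Count: 6

6


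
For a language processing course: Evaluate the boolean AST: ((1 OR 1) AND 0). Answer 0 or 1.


Step 1: Evaluate inner node
  1 OR 1 = 1
Step 2: Evaluate root node
  1 AND 0 = 0

0
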